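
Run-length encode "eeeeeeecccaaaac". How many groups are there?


Input: eeeeeeecccaaaac
Scanning for consecutive runs:
  Group 1: 'e' x 7 (positions 0-6)
  Group 2: 'c' x 3 (positions 7-9)
  Group 3: 'a' x 4 (positions 10-13)
  Group 4: 'c' x 1 (positions 14-14)
Total groups: 4

4


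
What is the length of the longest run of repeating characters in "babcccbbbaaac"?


Input: "babcccbbbaaac"
Scanning for longest run:
  Position 1 ('a'): new char, reset run to 1
  Position 2 ('b'): new char, reset run to 1
  Position 3 ('c'): new char, reset run to 1
  Position 4 ('c'): continues run of 'c', length=2
  Position 5 ('c'): continues run of 'c', length=3
  Position 6 ('b'): new char, reset run to 1
  Position 7 ('b'): continues run of 'b', length=2
  Position 8 ('b'): continues run of 'b', length=3
  Position 9 ('a'): new char, reset run to 1
  Position 10 ('a'): continues run of 'a', length=2
  Position 11 ('a'): continues run of 'a', length=3
  Position 12 ('c'): new char, reset run to 1
Longest run: 'c' with length 3

3


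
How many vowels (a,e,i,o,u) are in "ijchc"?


Input: ijchc
Checking each character:
  'i' at position 0: vowel (running total: 1)
  'j' at position 1: consonant
  'c' at position 2: consonant
  'h' at position 3: consonant
  'c' at position 4: consonant
Total vowels: 1

1


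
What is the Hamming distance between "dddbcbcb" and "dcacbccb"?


Comparing "dddbcbcb" and "dcacbccb" position by position:
  Position 0: 'd' vs 'd' => same
  Position 1: 'd' vs 'c' => differ
  Position 2: 'd' vs 'a' => differ
  Position 3: 'b' vs 'c' => differ
  Position 4: 'c' vs 'b' => differ
  Position 5: 'b' vs 'c' => differ
  Position 6: 'c' vs 'c' => same
  Position 7: 'b' vs 'b' => same
Total differences (Hamming distance): 5

5


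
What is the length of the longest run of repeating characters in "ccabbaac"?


Input: "ccabbaac"
Scanning for longest run:
  Position 1 ('c'): continues run of 'c', length=2
  Position 2 ('a'): new char, reset run to 1
  Position 3 ('b'): new char, reset run to 1
  Position 4 ('b'): continues run of 'b', length=2
  Position 5 ('a'): new char, reset run to 1
  Position 6 ('a'): continues run of 'a', length=2
  Position 7 ('c'): new char, reset run to 1
Longest run: 'c' with length 2

2


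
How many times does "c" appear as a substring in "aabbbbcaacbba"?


Searching for "c" in "aabbbbcaacbba"
Scanning each position:
  Position 0: "a" => no
  Position 1: "a" => no
  Position 2: "b" => no
  Position 3: "b" => no
  Position 4: "b" => no
  Position 5: "b" => no
  Position 6: "c" => MATCH
  Position 7: "a" => no
  Position 8: "a" => no
  Position 9: "c" => MATCH
  Position 10: "b" => no
  Position 11: "b" => no
  Position 12: "a" => no
Total occurrences: 2

2


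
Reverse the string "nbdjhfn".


Input: nbdjhfn
Reading characters right to left:
  Position 6: 'n'
  Position 5: 'f'
  Position 4: 'h'
  Position 3: 'j'
  Position 2: 'd'
  Position 1: 'b'
  Position 0: 'n'
Reversed: nfhjdbn

nfhjdbn


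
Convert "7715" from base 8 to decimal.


Input: "7715" in base 8
Positional expansion:
  Digit '7' (value 7) x 8^3 = 3584
  Digit '7' (value 7) x 8^2 = 448
  Digit '1' (value 1) x 8^1 = 8
  Digit '5' (value 5) x 8^0 = 5
Sum = 4045

4045


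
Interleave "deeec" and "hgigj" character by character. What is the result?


Interleaving "deeec" and "hgigj":
  Position 0: 'd' from first, 'h' from second => "dh"
  Position 1: 'e' from first, 'g' from second => "eg"
  Position 2: 'e' from first, 'i' from second => "ei"
  Position 3: 'e' from first, 'g' from second => "eg"
  Position 4: 'c' from first, 'j' from second => "cj"
Result: dhegeiegcj

dhegeiegcj


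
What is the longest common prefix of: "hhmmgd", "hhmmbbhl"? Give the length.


Words: hhmmgd, hhmmbbhl
  Position 0: all 'h' => match
  Position 1: all 'h' => match
  Position 2: all 'm' => match
  Position 3: all 'm' => match
  Position 4: ('g', 'b') => mismatch, stop
LCP = "hhmm" (length 4)

4


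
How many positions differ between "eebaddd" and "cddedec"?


Comparing "eebaddd" and "cddedec" position by position:
  Position 0: 'e' vs 'c' => DIFFER
  Position 1: 'e' vs 'd' => DIFFER
  Position 2: 'b' vs 'd' => DIFFER
  Position 3: 'a' vs 'e' => DIFFER
  Position 4: 'd' vs 'd' => same
  Position 5: 'd' vs 'e' => DIFFER
  Position 6: 'd' vs 'c' => DIFFER
Positions that differ: 6

6


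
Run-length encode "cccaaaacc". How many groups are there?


Input: cccaaaacc
Scanning for consecutive runs:
  Group 1: 'c' x 3 (positions 0-2)
  Group 2: 'a' x 4 (positions 3-6)
  Group 3: 'c' x 2 (positions 7-8)
Total groups: 3

3


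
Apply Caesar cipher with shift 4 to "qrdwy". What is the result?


Caesar cipher: shift "qrdwy" by 4
  'q' (pos 16) + 4 = pos 20 = 'u'
  'r' (pos 17) + 4 = pos 21 = 'v'
  'd' (pos 3) + 4 = pos 7 = 'h'
  'w' (pos 22) + 4 = pos 0 = 'a'
  'y' (pos 24) + 4 = pos 2 = 'c'
Result: uvhac

uvhac


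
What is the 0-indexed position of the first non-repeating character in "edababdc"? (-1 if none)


Input: edababdc
Character frequencies:
  'a': 2
  'b': 2
  'c': 1
  'd': 2
  'e': 1
Scanning left to right for freq == 1:
  Position 0 ('e'): unique! => answer = 0

0


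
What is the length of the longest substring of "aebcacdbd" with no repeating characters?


Input: "aebcacdbd"
Sliding window (track last position of each char):
  Position 0 ('a'): window [0,0] length 1 -- new best
  Position 1 ('e'): window [0,1] length 2 -- new best
  Position 2 ('b'): window [0,2] length 3 -- new best
  Position 3 ('c'): window [0,3] length 4 -- new best
  Position 4 ('a'): repeat (last at 0), move window start to 1
  Position 4 ('a'): window [1,4] length 4
  Position 5 ('c'): repeat (last at 3), move window start to 4
  Position 5 ('c'): window [4,5] length 2
  Position 6 ('d'): window [4,6] length 3
  Position 7 ('b'): window [4,7] length 4
  Position 8 ('d'): repeat (last at 6), move window start to 7
  Position 8 ('d'): window [7,8] length 2
Longest substring with no repeats: "aebc" with length 4

4


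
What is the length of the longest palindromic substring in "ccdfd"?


Input: "ccdfd"
Checking substrings for palindromes:
  [2:5] "dfd" (len 3) => palindrome
  [0:2] "cc" (len 2) => palindrome
Longest palindromic substring: "dfd" with length 3

3


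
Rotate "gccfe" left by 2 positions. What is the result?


Input: "gccfe", rotate left by 2
First 2 characters: "gc"
Remaining characters: "cfe"
Concatenate remaining + first: "cfe" + "gc" = "cfegc"

cfegc


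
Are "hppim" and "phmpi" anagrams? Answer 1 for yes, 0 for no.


Strings: "hppim", "phmpi"
Sorted first:  himpp
Sorted second: himpp
Sorted forms match => anagrams

1


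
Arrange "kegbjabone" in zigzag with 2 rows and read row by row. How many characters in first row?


Zigzag "kegbjabone" into 2 rows:
Placing characters:
  'k' => row 0
  'e' => row 1
  'g' => row 0
  'b' => row 1
  'j' => row 0
  'a' => row 1
  'b' => row 0
  'o' => row 1
  'n' => row 0
  'e' => row 1
Rows:
  Row 0: "kgjbn"
  Row 1: "ebaoe"
First row length: 5

5


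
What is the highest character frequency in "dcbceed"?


Input: dcbceed
Character counts:
  'b': 1
  'c': 2
  'd': 2
  'e': 2
Maximum frequency: 2

2


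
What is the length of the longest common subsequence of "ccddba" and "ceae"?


LCS of "ccddba" and "ceae"
DP table:
           c    e    a    e
      0    0    0    0    0
  c   0    1    1    1    1
  c   0    1    1    1    1
  d   0    1    1    1    1
  d   0    1    1    1    1
  b   0    1    1    1    1
  a   0    1    1    2    2
LCS length = dp[6][4] = 2

2


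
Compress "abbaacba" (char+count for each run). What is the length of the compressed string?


Input: abbaacba
Runs:
  'a' x 1 => "a1"
  'b' x 2 => "b2"
  'a' x 2 => "a2"
  'c' x 1 => "c1"
  'b' x 1 => "b1"
  'a' x 1 => "a1"
Compressed: "a1b2a2c1b1a1"
Compressed length: 12

12


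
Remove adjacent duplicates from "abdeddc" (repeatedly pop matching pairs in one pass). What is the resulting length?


Input: abdeddc
Stack-based adjacent duplicate removal:
  Read 'a': push. Stack: a
  Read 'b': push. Stack: ab
  Read 'd': push. Stack: abd
  Read 'e': push. Stack: abde
  Read 'd': push. Stack: abded
  Read 'd': matches stack top 'd' => pop. Stack: abde
  Read 'c': push. Stack: abdec
Final stack: "abdec" (length 5)

5


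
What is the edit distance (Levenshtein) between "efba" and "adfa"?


Computing edit distance: "efba" -> "adfa"
DP table:
           a    d    f    a
      0    1    2    3    4
  e   1    1    2    3    4
  f   2    2    2    2    3
  b   3    3    3    3    3
  a   4    3    4    4    3
Edit distance = dp[4][4] = 3

3


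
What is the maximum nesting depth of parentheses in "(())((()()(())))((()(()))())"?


Input: "(())((()()(())))((()(()))())"
Tracking depth:
  Position 0 '(': depth becomes 1
  Position 1 '(': depth becomes 2
  Position 2 ')': depth becomes 1
  Position 3 ')': depth becomes 0
  Position 4 '(': depth becomes 1
  Position 5 '(': depth becomes 2
  Position 6 '(': depth becomes 3
  Position 7 ')': depth becomes 2
  Position 8 '(': depth becomes 3
  Position 9 ')': depth becomes 2
  Position 10 '(': depth becomes 3
  Position 11 '(': depth becomes 4
  Position 12 ')': depth becomes 3
  Position 13 ')': depth becomes 2
  Position 14 ')': depth becomes 1
  Position 15 ')': depth becomes 0
  Position 16 '(': depth becomes 1
  Position 17 '(': depth becomes 2
  Position 18 '(': depth becomes 3
  Position 19 ')': depth becomes 2
  Position 20 '(': depth becomes 3
  Position 21 '(': depth becomes 4
  Position 22 ')': depth becomes 3
  Position 23 ')': depth becomes 2
  Position 24 ')': depth becomes 1
  Position 25 '(': depth becomes 2
  Position 26 ')': depth becomes 1
  Position 27 ')': depth becomes 0
Maximum depth reached: 4

4


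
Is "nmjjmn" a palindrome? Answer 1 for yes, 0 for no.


Input: nmjjmn
Reversed: nmjjmn
  Compare pos 0 ('n') with pos 5 ('n'): match
  Compare pos 1 ('m') with pos 4 ('m'): match
  Compare pos 2 ('j') with pos 3 ('j'): match
Result: palindrome

1


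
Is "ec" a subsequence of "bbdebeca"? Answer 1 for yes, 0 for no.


Check if "ec" is a subsequence of "bbdebeca"
Greedy scan:
  Position 0 ('b'): no match needed
  Position 1 ('b'): no match needed
  Position 2 ('d'): no match needed
  Position 3 ('e'): matches sub[0] = 'e'
  Position 4 ('b'): no match needed
  Position 5 ('e'): no match needed
  Position 6 ('c'): matches sub[1] = 'c'
  Position 7 ('a'): no match needed
All 2 characters matched => is a subsequence

1


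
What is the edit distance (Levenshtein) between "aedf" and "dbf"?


Computing edit distance: "aedf" -> "dbf"
DP table:
           d    b    f
      0    1    2    3
  a   1    1    2    3
  e   2    2    2    3
  d   3    2    3    3
  f   4    3    3    3
Edit distance = dp[4][3] = 3

3


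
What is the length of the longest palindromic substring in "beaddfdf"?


Input: "beaddfdf"
Checking substrings for palindromes:
  [4:7] "dfd" (len 3) => palindrome
  [5:8] "fdf" (len 3) => palindrome
  [3:5] "dd" (len 2) => palindrome
Longest palindromic substring: "dfd" with length 3

3


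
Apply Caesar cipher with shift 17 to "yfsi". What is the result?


Caesar cipher: shift "yfsi" by 17
  'y' (pos 24) + 17 = pos 15 = 'p'
  'f' (pos 5) + 17 = pos 22 = 'w'
  's' (pos 18) + 17 = pos 9 = 'j'
  'i' (pos 8) + 17 = pos 25 = 'z'
Result: pwjz

pwjz


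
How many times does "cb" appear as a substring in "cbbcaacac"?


Searching for "cb" in "cbbcaacac"
Scanning each position:
  Position 0: "cb" => MATCH
  Position 1: "bb" => no
  Position 2: "bc" => no
  Position 3: "ca" => no
  Position 4: "aa" => no
  Position 5: "ac" => no
  Position 6: "ca" => no
  Position 7: "ac" => no
Total occurrences: 1

1


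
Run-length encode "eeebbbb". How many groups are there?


Input: eeebbbb
Scanning for consecutive runs:
  Group 1: 'e' x 3 (positions 0-2)
  Group 2: 'b' x 4 (positions 3-6)
Total groups: 2

2


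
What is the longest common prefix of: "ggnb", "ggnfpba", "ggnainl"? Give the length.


Words: ggnb, ggnfpba, ggnainl
  Position 0: all 'g' => match
  Position 1: all 'g' => match
  Position 2: all 'n' => match
  Position 3: ('b', 'f', 'a') => mismatch, stop
LCP = "ggn" (length 3)

3


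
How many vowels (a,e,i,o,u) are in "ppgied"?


Input: ppgied
Checking each character:
  'p' at position 0: consonant
  'p' at position 1: consonant
  'g' at position 2: consonant
  'i' at position 3: vowel (running total: 1)
  'e' at position 4: vowel (running total: 2)
  'd' at position 5: consonant
Total vowels: 2

2


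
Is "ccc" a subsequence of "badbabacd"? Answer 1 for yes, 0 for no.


Check if "ccc" is a subsequence of "badbabacd"
Greedy scan:
  Position 0 ('b'): no match needed
  Position 1 ('a'): no match needed
  Position 2 ('d'): no match needed
  Position 3 ('b'): no match needed
  Position 4 ('a'): no match needed
  Position 5 ('b'): no match needed
  Position 6 ('a'): no match needed
  Position 7 ('c'): matches sub[0] = 'c'
  Position 8 ('d'): no match needed
Only matched 1/3 characters => not a subsequence

0


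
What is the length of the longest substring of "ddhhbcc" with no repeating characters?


Input: "ddhhbcc"
Sliding window (track last position of each char):
  Position 0 ('d'): window [0,0] length 1 -- new best
  Position 1 ('d'): repeat (last at 0), move window start to 1
  Position 1 ('d'): window [1,1] length 1
  Position 2 ('h'): window [1,2] length 2 -- new best
  Position 3 ('h'): repeat (last at 2), move window start to 3
  Position 3 ('h'): window [3,3] length 1
  Position 4 ('b'): window [3,4] length 2
  Position 5 ('c'): window [3,5] length 3 -- new best
  Position 6 ('c'): repeat (last at 5), move window start to 6
  Position 6 ('c'): window [6,6] length 1
Longest substring with no repeats: "hbc" with length 3

3


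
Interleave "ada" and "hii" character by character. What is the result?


Interleaving "ada" and "hii":
  Position 0: 'a' from first, 'h' from second => "ah"
  Position 1: 'd' from first, 'i' from second => "di"
  Position 2: 'a' from first, 'i' from second => "ai"
Result: ahdiai

ahdiai


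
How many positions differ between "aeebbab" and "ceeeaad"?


Comparing "aeebbab" and "ceeeaad" position by position:
  Position 0: 'a' vs 'c' => DIFFER
  Position 1: 'e' vs 'e' => same
  Position 2: 'e' vs 'e' => same
  Position 3: 'b' vs 'e' => DIFFER
  Position 4: 'b' vs 'a' => DIFFER
  Position 5: 'a' vs 'a' => same
  Position 6: 'b' vs 'd' => DIFFER
Positions that differ: 4

4


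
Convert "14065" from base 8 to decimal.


Input: "14065" in base 8
Positional expansion:
  Digit '1' (value 1) x 8^4 = 4096
  Digit '4' (value 4) x 8^3 = 2048
  Digit '0' (value 0) x 8^2 = 0
  Digit '6' (value 6) x 8^1 = 48
  Digit '5' (value 5) x 8^0 = 5
Sum = 6197

6197


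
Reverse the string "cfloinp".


Input: cfloinp
Reading characters right to left:
  Position 6: 'p'
  Position 5: 'n'
  Position 4: 'i'
  Position 3: 'o'
  Position 2: 'l'
  Position 1: 'f'
  Position 0: 'c'
Reversed: pniolfc

pniolfc


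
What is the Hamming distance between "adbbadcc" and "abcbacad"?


Comparing "adbbadcc" and "abcbacad" position by position:
  Position 0: 'a' vs 'a' => same
  Position 1: 'd' vs 'b' => differ
  Position 2: 'b' vs 'c' => differ
  Position 3: 'b' vs 'b' => same
  Position 4: 'a' vs 'a' => same
  Position 5: 'd' vs 'c' => differ
  Position 6: 'c' vs 'a' => differ
  Position 7: 'c' vs 'd' => differ
Total differences (Hamming distance): 5

5


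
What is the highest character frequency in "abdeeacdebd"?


Input: abdeeacdebd
Character counts:
  'a': 2
  'b': 2
  'c': 1
  'd': 3
  'e': 3
Maximum frequency: 3

3


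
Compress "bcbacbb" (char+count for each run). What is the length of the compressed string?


Input: bcbacbb
Runs:
  'b' x 1 => "b1"
  'c' x 1 => "c1"
  'b' x 1 => "b1"
  'a' x 1 => "a1"
  'c' x 1 => "c1"
  'b' x 2 => "b2"
Compressed: "b1c1b1a1c1b2"
Compressed length: 12

12


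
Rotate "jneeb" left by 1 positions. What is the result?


Input: "jneeb", rotate left by 1
First 1 characters: "j"
Remaining characters: "neeb"
Concatenate remaining + first: "neeb" + "j" = "neebj"

neebj


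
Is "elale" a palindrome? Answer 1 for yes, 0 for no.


Input: elale
Reversed: elale
  Compare pos 0 ('e') with pos 4 ('e'): match
  Compare pos 1 ('l') with pos 3 ('l'): match
Result: palindrome

1


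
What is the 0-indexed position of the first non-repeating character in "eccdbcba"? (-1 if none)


Input: eccdbcba
Character frequencies:
  'a': 1
  'b': 2
  'c': 3
  'd': 1
  'e': 1
Scanning left to right for freq == 1:
  Position 0 ('e'): unique! => answer = 0

0


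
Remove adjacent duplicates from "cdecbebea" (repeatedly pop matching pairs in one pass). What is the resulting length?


Input: cdecbebea
Stack-based adjacent duplicate removal:
  Read 'c': push. Stack: c
  Read 'd': push. Stack: cd
  Read 'e': push. Stack: cde
  Read 'c': push. Stack: cdec
  Read 'b': push. Stack: cdecb
  Read 'e': push. Stack: cdecbe
  Read 'b': push. Stack: cdecbeb
  Read 'e': push. Stack: cdecbebe
  Read 'a': push. Stack: cdecbebea
Final stack: "cdecbebea" (length 9)

9


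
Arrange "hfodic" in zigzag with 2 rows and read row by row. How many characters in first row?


Zigzag "hfodic" into 2 rows:
Placing characters:
  'h' => row 0
  'f' => row 1
  'o' => row 0
  'd' => row 1
  'i' => row 0
  'c' => row 1
Rows:
  Row 0: "hoi"
  Row 1: "fdc"
First row length: 3

3


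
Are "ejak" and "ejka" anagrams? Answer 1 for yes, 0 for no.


Strings: "ejak", "ejka"
Sorted first:  aejk
Sorted second: aejk
Sorted forms match => anagrams

1


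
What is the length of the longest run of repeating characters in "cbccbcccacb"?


Input: "cbccbcccacb"
Scanning for longest run:
  Position 1 ('b'): new char, reset run to 1
  Position 2 ('c'): new char, reset run to 1
  Position 3 ('c'): continues run of 'c', length=2
  Position 4 ('b'): new char, reset run to 1
  Position 5 ('c'): new char, reset run to 1
  Position 6 ('c'): continues run of 'c', length=2
  Position 7 ('c'): continues run of 'c', length=3
  Position 8 ('a'): new char, reset run to 1
  Position 9 ('c'): new char, reset run to 1
  Position 10 ('b'): new char, reset run to 1
Longest run: 'c' with length 3

3


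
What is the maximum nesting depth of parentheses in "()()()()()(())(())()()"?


Input: "()()()()()(())(())()()"
Tracking depth:
  Position 0 '(': depth becomes 1
  Position 1 ')': depth becomes 0
  Position 2 '(': depth becomes 1
  Position 3 ')': depth becomes 0
  Position 4 '(': depth becomes 1
  Position 5 ')': depth becomes 0
  Position 6 '(': depth becomes 1
  Position 7 ')': depth becomes 0
  Position 8 '(': depth becomes 1
  Position 9 ')': depth becomes 0
  Position 10 '(': depth becomes 1
  Position 11 '(': depth becomes 2
  Position 12 ')': depth becomes 1
  Position 13 ')': depth becomes 0
  Position 14 '(': depth becomes 1
  Position 15 '(': depth becomes 2
  Position 16 ')': depth becomes 1
  Position 17 ')': depth becomes 0
  Position 18 '(': depth becomes 1
  Position 19 ')': depth becomes 0
  Position 20 '(': depth becomes 1
  Position 21 ')': depth becomes 0
Maximum depth reached: 2

2


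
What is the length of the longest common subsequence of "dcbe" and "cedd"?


LCS of "dcbe" and "cedd"
DP table:
           c    e    d    d
      0    0    0    0    0
  d   0    0    0    1    1
  c   0    1    1    1    1
  b   0    1    1    1    1
  e   0    1    2    2    2
LCS length = dp[4][4] = 2

2


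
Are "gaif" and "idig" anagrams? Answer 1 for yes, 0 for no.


Strings: "gaif", "idig"
Sorted first:  afgi
Sorted second: dgii
Differ at position 0: 'a' vs 'd' => not anagrams

0


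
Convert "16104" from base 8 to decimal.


Input: "16104" in base 8
Positional expansion:
  Digit '1' (value 1) x 8^4 = 4096
  Digit '6' (value 6) x 8^3 = 3072
  Digit '1' (value 1) x 8^2 = 64
  Digit '0' (value 0) x 8^1 = 0
  Digit '4' (value 4) x 8^0 = 4
Sum = 7236

7236


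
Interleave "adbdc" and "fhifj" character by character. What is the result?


Interleaving "adbdc" and "fhifj":
  Position 0: 'a' from first, 'f' from second => "af"
  Position 1: 'd' from first, 'h' from second => "dh"
  Position 2: 'b' from first, 'i' from second => "bi"
  Position 3: 'd' from first, 'f' from second => "df"
  Position 4: 'c' from first, 'j' from second => "cj"
Result: afdhbidfcj

afdhbidfcj


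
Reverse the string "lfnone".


Input: lfnone
Reading characters right to left:
  Position 5: 'e'
  Position 4: 'n'
  Position 3: 'o'
  Position 2: 'n'
  Position 1: 'f'
  Position 0: 'l'
Reversed: enonfl

enonfl


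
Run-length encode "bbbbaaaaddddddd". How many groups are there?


Input: bbbbaaaaddddddd
Scanning for consecutive runs:
  Group 1: 'b' x 4 (positions 0-3)
  Group 2: 'a' x 4 (positions 4-7)
  Group 3: 'd' x 7 (positions 8-14)
Total groups: 3

3


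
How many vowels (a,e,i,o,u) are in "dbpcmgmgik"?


Input: dbpcmgmgik
Checking each character:
  'd' at position 0: consonant
  'b' at position 1: consonant
  'p' at position 2: consonant
  'c' at position 3: consonant
  'm' at position 4: consonant
  'g' at position 5: consonant
  'm' at position 6: consonant
  'g' at position 7: consonant
  'i' at position 8: vowel (running total: 1)
  'k' at position 9: consonant
Total vowels: 1

1


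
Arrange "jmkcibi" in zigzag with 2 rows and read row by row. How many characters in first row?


Zigzag "jmkcibi" into 2 rows:
Placing characters:
  'j' => row 0
  'm' => row 1
  'k' => row 0
  'c' => row 1
  'i' => row 0
  'b' => row 1
  'i' => row 0
Rows:
  Row 0: "jkii"
  Row 1: "mcb"
First row length: 4

4


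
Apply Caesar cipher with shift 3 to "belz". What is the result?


Caesar cipher: shift "belz" by 3
  'b' (pos 1) + 3 = pos 4 = 'e'
  'e' (pos 4) + 3 = pos 7 = 'h'
  'l' (pos 11) + 3 = pos 14 = 'o'
  'z' (pos 25) + 3 = pos 2 = 'c'
Result: ehoc

ehoc


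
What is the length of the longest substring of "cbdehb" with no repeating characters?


Input: "cbdehb"
Sliding window (track last position of each char):
  Position 0 ('c'): window [0,0] length 1 -- new best
  Position 1 ('b'): window [0,1] length 2 -- new best
  Position 2 ('d'): window [0,2] length 3 -- new best
  Position 3 ('e'): window [0,3] length 4 -- new best
  Position 4 ('h'): window [0,4] length 5 -- new best
  Position 5 ('b'): repeat (last at 1), move window start to 2
  Position 5 ('b'): window [2,5] length 4
Longest substring with no repeats: "cbdeh" with length 5

5


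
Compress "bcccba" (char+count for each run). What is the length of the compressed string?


Input: bcccba
Runs:
  'b' x 1 => "b1"
  'c' x 3 => "c3"
  'b' x 1 => "b1"
  'a' x 1 => "a1"
Compressed: "b1c3b1a1"
Compressed length: 8

8


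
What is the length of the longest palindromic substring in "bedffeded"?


Input: "bedffeded"
Checking substrings for palindromes:
  [5:8] "ede" (len 3) => palindrome
  [6:9] "ded" (len 3) => palindrome
  [3:5] "ff" (len 2) => palindrome
Longest palindromic substring: "ede" with length 3

3


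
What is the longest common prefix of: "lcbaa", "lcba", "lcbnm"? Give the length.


Words: lcbaa, lcba, lcbnm
  Position 0: all 'l' => match
  Position 1: all 'c' => match
  Position 2: all 'b' => match
  Position 3: ('a', 'a', 'n') => mismatch, stop
LCP = "lcb" (length 3)

3


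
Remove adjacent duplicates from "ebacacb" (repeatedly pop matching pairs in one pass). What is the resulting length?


Input: ebacacb
Stack-based adjacent duplicate removal:
  Read 'e': push. Stack: e
  Read 'b': push. Stack: eb
  Read 'a': push. Stack: eba
  Read 'c': push. Stack: ebac
  Read 'a': push. Stack: ebaca
  Read 'c': push. Stack: ebacac
  Read 'b': push. Stack: ebacacb
Final stack: "ebacacb" (length 7)

7


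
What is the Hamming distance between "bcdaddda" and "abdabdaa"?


Comparing "bcdaddda" and "abdabdaa" position by position:
  Position 0: 'b' vs 'a' => differ
  Position 1: 'c' vs 'b' => differ
  Position 2: 'd' vs 'd' => same
  Position 3: 'a' vs 'a' => same
  Position 4: 'd' vs 'b' => differ
  Position 5: 'd' vs 'd' => same
  Position 6: 'd' vs 'a' => differ
  Position 7: 'a' vs 'a' => same
Total differences (Hamming distance): 4

4


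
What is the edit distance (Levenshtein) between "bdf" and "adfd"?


Computing edit distance: "bdf" -> "adfd"
DP table:
           a    d    f    d
      0    1    2    3    4
  b   1    1    2    3    4
  d   2    2    1    2    3
  f   3    3    2    1    2
Edit distance = dp[3][4] = 2

2


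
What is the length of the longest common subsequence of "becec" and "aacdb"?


LCS of "becec" and "aacdb"
DP table:
           a    a    c    d    b
      0    0    0    0    0    0
  b   0    0    0    0    0    1
  e   0    0    0    0    0    1
  c   0    0    0    1    1    1
  e   0    0    0    1    1    1
  c   0    0    0    1    1    1
LCS length = dp[5][5] = 1

1


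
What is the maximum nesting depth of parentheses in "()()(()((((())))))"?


Input: "()()(()((((())))))"
Tracking depth:
  Position 0 '(': depth becomes 1
  Position 1 ')': depth becomes 0
  Position 2 '(': depth becomes 1
  Position 3 ')': depth becomes 0
  Position 4 '(': depth becomes 1
  Position 5 '(': depth becomes 2
  Position 6 ')': depth becomes 1
  Position 7 '(': depth becomes 2
  Position 8 '(': depth becomes 3
  Position 9 '(': depth becomes 4
  Position 10 '(': depth becomes 5
  Position 11 '(': depth becomes 6
  Position 12 ')': depth becomes 5
  Position 13 ')': depth becomes 4
  Position 14 ')': depth becomes 3
  Position 15 ')': depth becomes 2
  Position 16 ')': depth becomes 1
  Position 17 ')': depth becomes 0
Maximum depth reached: 6

6


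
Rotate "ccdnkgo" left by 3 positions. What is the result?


Input: "ccdnkgo", rotate left by 3
First 3 characters: "ccd"
Remaining characters: "nkgo"
Concatenate remaining + first: "nkgo" + "ccd" = "nkgoccd"

nkgoccd


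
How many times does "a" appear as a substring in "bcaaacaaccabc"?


Searching for "a" in "bcaaacaaccabc"
Scanning each position:
  Position 0: "b" => no
  Position 1: "c" => no
  Position 2: "a" => MATCH
  Position 3: "a" => MATCH
  Position 4: "a" => MATCH
  Position 5: "c" => no
  Position 6: "a" => MATCH
  Position 7: "a" => MATCH
  Position 8: "c" => no
  Position 9: "c" => no
  Position 10: "a" => MATCH
  Position 11: "b" => no
  Position 12: "c" => no
Total occurrences: 6

6


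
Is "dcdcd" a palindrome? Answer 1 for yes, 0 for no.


Input: dcdcd
Reversed: dcdcd
  Compare pos 0 ('d') with pos 4 ('d'): match
  Compare pos 1 ('c') with pos 3 ('c'): match
Result: palindrome

1


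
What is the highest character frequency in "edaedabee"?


Input: edaedabee
Character counts:
  'a': 2
  'b': 1
  'd': 2
  'e': 4
Maximum frequency: 4

4


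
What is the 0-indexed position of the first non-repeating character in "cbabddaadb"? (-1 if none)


Input: cbabddaadb
Character frequencies:
  'a': 3
  'b': 3
  'c': 1
  'd': 3
Scanning left to right for freq == 1:
  Position 0 ('c'): unique! => answer = 0

0


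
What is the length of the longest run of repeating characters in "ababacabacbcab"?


Input: "ababacabacbcab"
Scanning for longest run:
  Position 1 ('b'): new char, reset run to 1
  Position 2 ('a'): new char, reset run to 1
  Position 3 ('b'): new char, reset run to 1
  Position 4 ('a'): new char, reset run to 1
  Position 5 ('c'): new char, reset run to 1
  Position 6 ('a'): new char, reset run to 1
  Position 7 ('b'): new char, reset run to 1
  Position 8 ('a'): new char, reset run to 1
  Position 9 ('c'): new char, reset run to 1
  Position 10 ('b'): new char, reset run to 1
  Position 11 ('c'): new char, reset run to 1
  Position 12 ('a'): new char, reset run to 1
  Position 13 ('b'): new char, reset run to 1
Longest run: 'a' with length 1

1


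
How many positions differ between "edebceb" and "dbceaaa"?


Comparing "edebceb" and "dbceaaa" position by position:
  Position 0: 'e' vs 'd' => DIFFER
  Position 1: 'd' vs 'b' => DIFFER
  Position 2: 'e' vs 'c' => DIFFER
  Position 3: 'b' vs 'e' => DIFFER
  Position 4: 'c' vs 'a' => DIFFER
  Position 5: 'e' vs 'a' => DIFFER
  Position 6: 'b' vs 'a' => DIFFER
Positions that differ: 7

7


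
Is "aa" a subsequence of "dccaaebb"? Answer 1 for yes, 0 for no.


Check if "aa" is a subsequence of "dccaaebb"
Greedy scan:
  Position 0 ('d'): no match needed
  Position 1 ('c'): no match needed
  Position 2 ('c'): no match needed
  Position 3 ('a'): matches sub[0] = 'a'
  Position 4 ('a'): matches sub[1] = 'a'
  Position 5 ('e'): no match needed
  Position 6 ('b'): no match needed
  Position 7 ('b'): no match needed
All 2 characters matched => is a subsequence

1


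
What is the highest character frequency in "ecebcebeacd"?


Input: ecebcebeacd
Character counts:
  'a': 1
  'b': 2
  'c': 3
  'd': 1
  'e': 4
Maximum frequency: 4

4


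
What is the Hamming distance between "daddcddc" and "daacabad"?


Comparing "daddcddc" and "daacabad" position by position:
  Position 0: 'd' vs 'd' => same
  Position 1: 'a' vs 'a' => same
  Position 2: 'd' vs 'a' => differ
  Position 3: 'd' vs 'c' => differ
  Position 4: 'c' vs 'a' => differ
  Position 5: 'd' vs 'b' => differ
  Position 6: 'd' vs 'a' => differ
  Position 7: 'c' vs 'd' => differ
Total differences (Hamming distance): 6

6


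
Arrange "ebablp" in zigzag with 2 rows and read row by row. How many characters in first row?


Zigzag "ebablp" into 2 rows:
Placing characters:
  'e' => row 0
  'b' => row 1
  'a' => row 0
  'b' => row 1
  'l' => row 0
  'p' => row 1
Rows:
  Row 0: "eal"
  Row 1: "bbp"
First row length: 3

3


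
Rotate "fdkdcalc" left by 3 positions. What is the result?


Input: "fdkdcalc", rotate left by 3
First 3 characters: "fdk"
Remaining characters: "dcalc"
Concatenate remaining + first: "dcalc" + "fdk" = "dcalcfdk"

dcalcfdk


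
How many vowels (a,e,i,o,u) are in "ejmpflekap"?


Input: ejmpflekap
Checking each character:
  'e' at position 0: vowel (running total: 1)
  'j' at position 1: consonant
  'm' at position 2: consonant
  'p' at position 3: consonant
  'f' at position 4: consonant
  'l' at position 5: consonant
  'e' at position 6: vowel (running total: 2)
  'k' at position 7: consonant
  'a' at position 8: vowel (running total: 3)
  'p' at position 9: consonant
Total vowels: 3

3


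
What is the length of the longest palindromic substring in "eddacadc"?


Input: "eddacadc"
Checking substrings for palindromes:
  [2:7] "dacad" (len 5) => palindrome
  [3:6] "aca" (len 3) => palindrome
  [1:3] "dd" (len 2) => palindrome
Longest palindromic substring: "dacad" with length 5

5


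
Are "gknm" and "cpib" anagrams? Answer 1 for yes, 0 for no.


Strings: "gknm", "cpib"
Sorted first:  gkmn
Sorted second: bcip
Differ at position 0: 'g' vs 'b' => not anagrams

0


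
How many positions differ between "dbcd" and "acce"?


Comparing "dbcd" and "acce" position by position:
  Position 0: 'd' vs 'a' => DIFFER
  Position 1: 'b' vs 'c' => DIFFER
  Position 2: 'c' vs 'c' => same
  Position 3: 'd' vs 'e' => DIFFER
Positions that differ: 3

3


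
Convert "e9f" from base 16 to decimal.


Input: "e9f" in base 16
Positional expansion:
  Digit 'e' (value 14) x 16^2 = 3584
  Digit '9' (value 9) x 16^1 = 144
  Digit 'f' (value 15) x 16^0 = 15
Sum = 3743

3743


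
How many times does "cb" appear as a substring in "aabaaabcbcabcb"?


Searching for "cb" in "aabaaabcbcabcb"
Scanning each position:
  Position 0: "aa" => no
  Position 1: "ab" => no
  Position 2: "ba" => no
  Position 3: "aa" => no
  Position 4: "aa" => no
  Position 5: "ab" => no
  Position 6: "bc" => no
  Position 7: "cb" => MATCH
  Position 8: "bc" => no
  Position 9: "ca" => no
  Position 10: "ab" => no
  Position 11: "bc" => no
  Position 12: "cb" => MATCH
Total occurrences: 2

2


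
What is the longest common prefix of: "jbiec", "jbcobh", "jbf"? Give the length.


Words: jbiec, jbcobh, jbf
  Position 0: all 'j' => match
  Position 1: all 'b' => match
  Position 2: ('i', 'c', 'f') => mismatch, stop
LCP = "jb" (length 2)

2


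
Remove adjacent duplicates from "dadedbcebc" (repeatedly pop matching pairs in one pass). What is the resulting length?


Input: dadedbcebc
Stack-based adjacent duplicate removal:
  Read 'd': push. Stack: d
  Read 'a': push. Stack: da
  Read 'd': push. Stack: dad
  Read 'e': push. Stack: dade
  Read 'd': push. Stack: daded
  Read 'b': push. Stack: dadedb
  Read 'c': push. Stack: dadedbc
  Read 'e': push. Stack: dadedbce
  Read 'b': push. Stack: dadedbceb
  Read 'c': push. Stack: dadedbcebc
Final stack: "dadedbcebc" (length 10)

10


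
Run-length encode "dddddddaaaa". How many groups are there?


Input: dddddddaaaa
Scanning for consecutive runs:
  Group 1: 'd' x 7 (positions 0-6)
  Group 2: 'a' x 4 (positions 7-10)
Total groups: 2

2


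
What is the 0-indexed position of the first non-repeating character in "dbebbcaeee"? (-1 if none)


Input: dbebbcaeee
Character frequencies:
  'a': 1
  'b': 3
  'c': 1
  'd': 1
  'e': 4
Scanning left to right for freq == 1:
  Position 0 ('d'): unique! => answer = 0

0


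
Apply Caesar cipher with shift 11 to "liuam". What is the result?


Caesar cipher: shift "liuam" by 11
  'l' (pos 11) + 11 = pos 22 = 'w'
  'i' (pos 8) + 11 = pos 19 = 't'
  'u' (pos 20) + 11 = pos 5 = 'f'
  'a' (pos 0) + 11 = pos 11 = 'l'
  'm' (pos 12) + 11 = pos 23 = 'x'
Result: wtflx

wtflx


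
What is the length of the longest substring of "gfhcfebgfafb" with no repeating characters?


Input: "gfhcfebgfafb"
Sliding window (track last position of each char):
  Position 0 ('g'): window [0,0] length 1 -- new best
  Position 1 ('f'): window [0,1] length 2 -- new best
  Position 2 ('h'): window [0,2] length 3 -- new best
  Position 3 ('c'): window [0,3] length 4 -- new best
  Position 4 ('f'): repeat (last at 1), move window start to 2
  Position 4 ('f'): window [2,4] length 3
  Position 5 ('e'): window [2,5] length 4
  Position 6 ('b'): window [2,6] length 5 -- new best
  Position 7 ('g'): window [2,7] length 6 -- new best
  Position 8 ('f'): repeat (last at 4), move window start to 5
  Position 8 ('f'): window [5,8] length 4
  Position 9 ('a'): window [5,9] length 5
  Position 10 ('f'): repeat (last at 8), move window start to 9
  Position 10 ('f'): window [9,10] length 2
  Position 11 ('b'): window [9,11] length 3
Longest substring with no repeats: "hcfebg" with length 6

6


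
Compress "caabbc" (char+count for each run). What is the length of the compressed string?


Input: caabbc
Runs:
  'c' x 1 => "c1"
  'a' x 2 => "a2"
  'b' x 2 => "b2"
  'c' x 1 => "c1"
Compressed: "c1a2b2c1"
Compressed length: 8

8


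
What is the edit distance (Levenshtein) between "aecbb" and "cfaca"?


Computing edit distance: "aecbb" -> "cfaca"
DP table:
           c    f    a    c    a
      0    1    2    3    4    5
  a   1    1    2    2    3    4
  e   2    2    2    3    3    4
  c   3    2    3    3    3    4
  b   4    3    3    4    4    4
  b   5    4    4    4    5    5
Edit distance = dp[5][5] = 5

5


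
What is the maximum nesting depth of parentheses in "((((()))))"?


Input: "((((()))))"
Tracking depth:
  Position 0 '(': depth becomes 1
  Position 1 '(': depth becomes 2
  Position 2 '(': depth becomes 3
  Position 3 '(': depth becomes 4
  Position 4 '(': depth becomes 5
  Position 5 ')': depth becomes 4
  Position 6 ')': depth becomes 3
  Position 7 ')': depth becomes 2
  Position 8 ')': depth becomes 1
  Position 9 ')': depth becomes 0
Maximum depth reached: 5

5


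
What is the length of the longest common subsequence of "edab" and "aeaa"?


LCS of "edab" and "aeaa"
DP table:
           a    e    a    a
      0    0    0    0    0
  e   0    0    1    1    1
  d   0    0    1    1    1
  a   0    1    1    2    2
  b   0    1    1    2    2
LCS length = dp[4][4] = 2

2


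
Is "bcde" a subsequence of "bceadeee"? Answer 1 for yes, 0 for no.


Check if "bcde" is a subsequence of "bceadeee"
Greedy scan:
  Position 0 ('b'): matches sub[0] = 'b'
  Position 1 ('c'): matches sub[1] = 'c'
  Position 2 ('e'): no match needed
  Position 3 ('a'): no match needed
  Position 4 ('d'): matches sub[2] = 'd'
  Position 5 ('e'): matches sub[3] = 'e'
  Position 6 ('e'): no match needed
  Position 7 ('e'): no match needed
All 4 characters matched => is a subsequence

1


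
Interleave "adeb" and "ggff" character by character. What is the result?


Interleaving "adeb" and "ggff":
  Position 0: 'a' from first, 'g' from second => "ag"
  Position 1: 'd' from first, 'g' from second => "dg"
  Position 2: 'e' from first, 'f' from second => "ef"
  Position 3: 'b' from first, 'f' from second => "bf"
Result: agdgefbf

agdgefbf


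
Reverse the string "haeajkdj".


Input: haeajkdj
Reading characters right to left:
  Position 7: 'j'
  Position 6: 'd'
  Position 5: 'k'
  Position 4: 'j'
  Position 3: 'a'
  Position 2: 'e'
  Position 1: 'a'
  Position 0: 'h'
Reversed: jdkjaeah

jdkjaeah


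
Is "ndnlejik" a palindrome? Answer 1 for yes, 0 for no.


Input: ndnlejik
Reversed: kijelndn
  Compare pos 0 ('n') with pos 7 ('k'): MISMATCH
  Compare pos 1 ('d') with pos 6 ('i'): MISMATCH
  Compare pos 2 ('n') with pos 5 ('j'): MISMATCH
  Compare pos 3 ('l') with pos 4 ('e'): MISMATCH
Result: not a palindrome

0


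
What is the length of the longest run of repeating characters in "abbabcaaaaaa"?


Input: "abbabcaaaaaa"
Scanning for longest run:
  Position 1 ('b'): new char, reset run to 1
  Position 2 ('b'): continues run of 'b', length=2
  Position 3 ('a'): new char, reset run to 1
  Position 4 ('b'): new char, reset run to 1
  Position 5 ('c'): new char, reset run to 1
  Position 6 ('a'): new char, reset run to 1
  Position 7 ('a'): continues run of 'a', length=2
  Position 8 ('a'): continues run of 'a', length=3
  Position 9 ('a'): continues run of 'a', length=4
  Position 10 ('a'): continues run of 'a', length=5
  Position 11 ('a'): continues run of 'a', length=6
Longest run: 'a' with length 6

6


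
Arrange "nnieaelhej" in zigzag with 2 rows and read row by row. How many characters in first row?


Zigzag "nnieaelhej" into 2 rows:
Placing characters:
  'n' => row 0
  'n' => row 1
  'i' => row 0
  'e' => row 1
  'a' => row 0
  'e' => row 1
  'l' => row 0
  'h' => row 1
  'e' => row 0
  'j' => row 1
Rows:
  Row 0: "niale"
  Row 1: "neehj"
First row length: 5

5


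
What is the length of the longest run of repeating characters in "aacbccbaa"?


Input: "aacbccbaa"
Scanning for longest run:
  Position 1 ('a'): continues run of 'a', length=2
  Position 2 ('c'): new char, reset run to 1
  Position 3 ('b'): new char, reset run to 1
  Position 4 ('c'): new char, reset run to 1
  Position 5 ('c'): continues run of 'c', length=2
  Position 6 ('b'): new char, reset run to 1
  Position 7 ('a'): new char, reset run to 1
  Position 8 ('a'): continues run of 'a', length=2
Longest run: 'a' with length 2

2


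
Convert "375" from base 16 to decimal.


Input: "375" in base 16
Positional expansion:
  Digit '3' (value 3) x 16^2 = 768
  Digit '7' (value 7) x 16^1 = 112
  Digit '5' (value 5) x 16^0 = 5
Sum = 885

885


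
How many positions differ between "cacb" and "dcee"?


Comparing "cacb" and "dcee" position by position:
  Position 0: 'c' vs 'd' => DIFFER
  Position 1: 'a' vs 'c' => DIFFER
  Position 2: 'c' vs 'e' => DIFFER
  Position 3: 'b' vs 'e' => DIFFER
Positions that differ: 4

4


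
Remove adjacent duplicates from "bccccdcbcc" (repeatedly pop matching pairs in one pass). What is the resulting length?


Input: bccccdcbcc
Stack-based adjacent duplicate removal:
  Read 'b': push. Stack: b
  Read 'c': push. Stack: bc
  Read 'c': matches stack top 'c' => pop. Stack: b
  Read 'c': push. Stack: bc
  Read 'c': matches stack top 'c' => pop. Stack: b
  Read 'd': push. Stack: bd
  Read 'c': push. Stack: bdc
  Read 'b': push. Stack: bdcb
  Read 'c': push. Stack: bdcbc
  Read 'c': matches stack top 'c' => pop. Stack: bdcb
Final stack: "bdcb" (length 4)

4


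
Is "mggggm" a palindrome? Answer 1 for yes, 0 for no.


Input: mggggm
Reversed: mggggm
  Compare pos 0 ('m') with pos 5 ('m'): match
  Compare pos 1 ('g') with pos 4 ('g'): match
  Compare pos 2 ('g') with pos 3 ('g'): match
Result: palindrome

1
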